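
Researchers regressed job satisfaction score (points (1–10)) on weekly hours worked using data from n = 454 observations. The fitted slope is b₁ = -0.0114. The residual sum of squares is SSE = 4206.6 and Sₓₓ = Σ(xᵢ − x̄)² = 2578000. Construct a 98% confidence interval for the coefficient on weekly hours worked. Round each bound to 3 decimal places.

MSE = SSE/(n − 2) = 4206.6/452 = 9.30664.
SE(b₁) = √(MSE/Sₓₓ) = √(9.30664/2578000) = 0.00190001.
df = n − 2 = 452.
t* = t_{0.01, 452} = 2.334626.
Margin = t* × SE = 2.334626 × 0.00190001 = 0.00444.
CI: -0.0114 ± 0.00444 → (-0.016, -0.007).
With 98% confidence, each one-unit increase in weekly hours worked is associated with a change of between -0.016 and -0.007 points (1–10) in job satisfaction score.

(-0.016, -0.007)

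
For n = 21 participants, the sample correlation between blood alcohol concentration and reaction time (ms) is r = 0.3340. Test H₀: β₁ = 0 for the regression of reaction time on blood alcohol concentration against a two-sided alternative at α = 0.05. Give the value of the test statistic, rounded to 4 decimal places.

t = r·√(n − 2)/√(1 − r²) = 0.3340·√19/√0.888444 = 1.5446.
df = n − 2 = 19.
Two-sided p ≈ 0.1389, which is ≥ 0.05, so fail to reject H₀.
The data do not give significant evidence of a linear association between blood alcohol concentration and reaction time.

t = 1.5446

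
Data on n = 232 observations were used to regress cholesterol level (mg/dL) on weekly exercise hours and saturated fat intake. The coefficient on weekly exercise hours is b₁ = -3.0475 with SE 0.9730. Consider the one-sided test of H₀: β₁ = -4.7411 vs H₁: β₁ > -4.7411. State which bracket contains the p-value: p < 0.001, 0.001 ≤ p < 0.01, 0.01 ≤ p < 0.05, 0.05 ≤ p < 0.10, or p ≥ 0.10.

0.01 ≤ p < 0.05

t = (-3.0475 − (-4.7411)) / 0.9730 = 1.741.
df = n − k − 1 = 232 − 2 − 1 = 229.
One-sided p = P(T_{229} > t) ≈ 0.0415.
So 0.01 ≤ p < 0.05.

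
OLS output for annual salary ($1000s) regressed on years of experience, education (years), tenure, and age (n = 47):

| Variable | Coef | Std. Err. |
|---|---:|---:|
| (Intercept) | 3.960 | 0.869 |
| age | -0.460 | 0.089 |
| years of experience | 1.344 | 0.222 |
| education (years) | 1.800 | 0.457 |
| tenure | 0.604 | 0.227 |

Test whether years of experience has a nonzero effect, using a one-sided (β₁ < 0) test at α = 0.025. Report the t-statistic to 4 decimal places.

t = 6.0541

Read off: b = 1.344, SE = 0.222 for years of experience.
H₀: β₁ = 0 vs H₁: β₁ < 0.
t = 1.344 / 0.222 = 6.0541.
df = n − k − 1 = 47 − 4 − 1 = 42.
One-sided p ≈ 1.0000, which is ≥ 0.025, so fail to reject H₀.
The data do not give significant evidence that the true slope on years of experience is negative, holding the other predictors fixed.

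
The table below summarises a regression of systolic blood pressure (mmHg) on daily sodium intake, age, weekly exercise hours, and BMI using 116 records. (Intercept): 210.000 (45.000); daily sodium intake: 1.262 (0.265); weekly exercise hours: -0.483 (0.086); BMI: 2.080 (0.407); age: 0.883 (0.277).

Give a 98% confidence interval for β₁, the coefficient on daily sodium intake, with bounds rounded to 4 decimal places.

Read off: b = 1.262, SE = 0.265 for daily sodium intake.
df = n − k − 1 = 116 − 4 − 1 = 111.
t* = t_{0.01, 111} = 2.360412.
Margin = t* × SE = 2.360412 × 0.265 = 0.625509.
CI: 1.262 ± 0.625509 → (0.6365, 1.8875).

(0.6365, 1.8875)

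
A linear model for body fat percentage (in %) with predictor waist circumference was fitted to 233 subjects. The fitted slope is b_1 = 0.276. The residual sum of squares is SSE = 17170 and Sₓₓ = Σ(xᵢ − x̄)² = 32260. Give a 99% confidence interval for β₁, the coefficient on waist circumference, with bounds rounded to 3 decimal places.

MSE = SSE/(n − 2) = 17170/231 = 74.329.
SE(b_1) = √(MSE/Sₓₓ) = √(74.329/32260) = 0.0480006.
df = n − 2 = 231.
t* = t_{0.005, 231} = 2.59728.
Margin = t* × SE = 2.59728 × 0.0480006 = 0.12467.
CI: 0.276 ± 0.12467 → (0.151, 0.401).
With 99% confidence, each one-unit increase in waist circumference is associated with a change of between 0.151 and 0.401 % in body fat percentage.

(0.151, 0.401)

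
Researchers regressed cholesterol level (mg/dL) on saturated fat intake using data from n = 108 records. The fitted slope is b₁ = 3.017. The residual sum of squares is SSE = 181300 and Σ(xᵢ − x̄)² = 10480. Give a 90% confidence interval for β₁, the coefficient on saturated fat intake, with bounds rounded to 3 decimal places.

(2.347, 3.687)

MSE = SSE/(n − 2) = 181300/106 = 1710.38.
SE(b₁) = √(MSE/Sₓₓ) = √(1710.38/10480) = 0.403985.
df = n − 2 = 106.
t* = t_{0.05, 106} = 1.659356.
Margin = t* × SE = 1.659356 × 0.403985 = 0.67036.
CI: 3.017 ± 0.67036 → (2.347, 3.687).
With 90% confidence, each one-unit increase in saturated fat intake is associated with a change of between 2.347 and 3.687 mg/dL in cholesterol level.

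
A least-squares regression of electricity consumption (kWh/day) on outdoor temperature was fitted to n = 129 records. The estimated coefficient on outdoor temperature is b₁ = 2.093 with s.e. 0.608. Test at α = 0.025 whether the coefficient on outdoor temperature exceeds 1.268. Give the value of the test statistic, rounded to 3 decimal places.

t = 1.357

H₀: β₁ = 1.268 vs H₁: β₁ > 1.268.
t = (b₁ − β₁⁰)/SE = (2.093 − 1.268) / 0.608 = 1.357.
df = n − 2 = 129 − 2 = 127.
One-sided p ≈ 0.0886, which is ≥ 0.025, so fail to reject H₀.
The data do not give significant evidence that the true slope on outdoor temperature exceeds 1.268 kWh/day per unit.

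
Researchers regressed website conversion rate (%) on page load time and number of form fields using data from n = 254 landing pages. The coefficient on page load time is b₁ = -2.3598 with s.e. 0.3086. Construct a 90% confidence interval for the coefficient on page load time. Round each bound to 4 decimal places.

(-2.8693, -1.8503)

df = n − k − 1 = 254 − 2 − 1 = 251.
t* = t_{0.05, 251} = 1.650947.
Margin = t* × SE = 1.650947 × 0.3086 = 0.509482.
CI: -2.3598 ± 0.509482 → (-2.8693, -1.8503).
With 90% confidence, each one-unit increase in page load time is associated with a change of between -2.8693 and -1.8503 % in website conversion rate, holding the other predictors fixed.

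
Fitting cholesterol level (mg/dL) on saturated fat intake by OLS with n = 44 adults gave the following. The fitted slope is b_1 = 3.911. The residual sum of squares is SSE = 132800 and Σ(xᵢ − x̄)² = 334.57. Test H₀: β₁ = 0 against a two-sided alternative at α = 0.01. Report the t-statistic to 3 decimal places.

t = 1.272

MSE = SSE/(n − 2) = 132800/42 = 3161.9.
SE(b_1) = √(MSE/Sₓₓ) = √(3161.9/334.57) = 3.07419.
t = 3.911 / 3.07419 = 1.272.
df = n − 2 = 42.
Two-sided p ≈ 0.2103, which is ≥ 0.01, so fail to reject H₀.
The data do not give significant evidence of an association between saturated fat intake and cholesterol level.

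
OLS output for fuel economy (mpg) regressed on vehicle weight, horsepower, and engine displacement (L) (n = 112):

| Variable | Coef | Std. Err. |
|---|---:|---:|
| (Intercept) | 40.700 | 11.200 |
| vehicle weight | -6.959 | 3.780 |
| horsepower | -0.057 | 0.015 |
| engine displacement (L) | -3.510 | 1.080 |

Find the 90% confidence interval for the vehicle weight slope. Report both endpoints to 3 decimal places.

(-13.230, -0.688)

Read off: b = -6.959, SE = 3.780 for vehicle weight.
df = n − k − 1 = 112 − 3 − 1 = 108.
t* = t_{0.05, 108} = 1.659085.
Margin = t* × SE = 1.659085 × 3.780 = 6.27134.
CI: -6.959 ± 6.27134 → (-13.230, -0.688).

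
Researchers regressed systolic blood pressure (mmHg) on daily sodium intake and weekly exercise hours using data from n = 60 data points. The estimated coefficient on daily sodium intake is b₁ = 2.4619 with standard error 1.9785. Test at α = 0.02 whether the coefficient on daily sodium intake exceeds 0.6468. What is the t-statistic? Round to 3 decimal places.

H₀: β₁ = 0.6468 vs H₁: β₁ > 0.6468.
t = (b₁ − β₁⁰)/SE = (2.4619 − 0.6468) / 1.9785 = 0.917.
df = n − k − 1 = 60 − 2 − 1 = 57.
One-sided p ≈ 0.1814, which is ≥ 0.02, so fail to reject H₀.
The data do not give significant evidence that the true slope on daily sodium intake exceeds 0.6468 mmHg per unit, holding the other predictors fixed.

t = 0.917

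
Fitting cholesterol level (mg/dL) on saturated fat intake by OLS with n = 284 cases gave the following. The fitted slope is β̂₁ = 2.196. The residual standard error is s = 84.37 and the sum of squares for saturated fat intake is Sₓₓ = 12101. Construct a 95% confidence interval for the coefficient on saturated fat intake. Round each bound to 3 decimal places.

(0.686, 3.706)

SE(β̂₁) = s/√Sₓₓ = 84.37/√12101 = 0.766968.
df = n − 2 = 282.
t* = t_{0.025, 282} = 1.968412.
Margin = t* × SE = 1.968412 × 0.766968 = 1.50971.
CI: 2.196 ± 1.50971 → (0.686, 3.706).
With 95% confidence, each one-unit increase in saturated fat intake is associated with a change of between 0.686 and 3.706 mg/dL in cholesterol level.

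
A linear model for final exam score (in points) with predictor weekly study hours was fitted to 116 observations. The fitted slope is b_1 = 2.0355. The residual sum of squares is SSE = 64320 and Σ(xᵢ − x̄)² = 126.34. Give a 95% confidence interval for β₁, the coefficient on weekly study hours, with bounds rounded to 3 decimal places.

(-2.151, 6.222)

MSE = SSE/(n − 2) = 64320/114 = 564.211.
SE(b_1) = √(MSE/Sₓₓ) = √(564.211/126.34) = 2.11325.
df = n − 2 = 114.
t* = t_{0.025, 114} = 1.980992.
Margin = t* × SE = 1.980992 × 2.11325 = 4.18633.
CI: 2.0355 ± 4.18633 → (-2.151, 6.222).
With 95% confidence, each one-unit increase in weekly study hours is associated with a change of between -2.151 and 6.222 points in final exam score.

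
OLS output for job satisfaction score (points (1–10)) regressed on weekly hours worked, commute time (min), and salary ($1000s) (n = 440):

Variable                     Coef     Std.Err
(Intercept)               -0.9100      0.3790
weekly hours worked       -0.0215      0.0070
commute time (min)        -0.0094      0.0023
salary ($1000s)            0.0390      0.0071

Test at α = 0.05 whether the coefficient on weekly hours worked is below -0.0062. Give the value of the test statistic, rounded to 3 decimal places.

t = -2.186

Read off: b = -0.0215, SE = 0.0070 for weekly hours worked.
H₀: β₁ = -0.0062 vs H₁: β₁ < -0.0062.
t = (-0.0215 − (-0.0062)) / 0.0070 = -2.186.
df = n − k − 1 = 440 − 3 − 1 = 436.
One-sided p ≈ 0.0147, which is < 0.05, so reject H₀.
There is evidence that the true slope on weekly hours worked is below -0.0062 points (1–10) per unit, holding the other predictors fixed.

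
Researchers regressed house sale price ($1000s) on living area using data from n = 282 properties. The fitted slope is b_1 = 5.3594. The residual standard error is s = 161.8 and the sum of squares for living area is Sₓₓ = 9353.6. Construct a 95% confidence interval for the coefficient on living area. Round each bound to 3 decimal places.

(2.066, 8.653)

SE(b_1) = s/√Sₓₓ = 161.8/√9353.6 = 1.67297.
df = n − 2 = 280.
t* = t_{0.025, 280} = 1.968472.
Margin = t* × SE = 1.968472 × 1.67297 = 3.29320.
CI: 5.3594 ± 3.29320 → (2.066, 8.653).
With 95% confidence, each one-unit increase in living area is associated with a change of between 2.066 and 8.653 $1000s in house sale price.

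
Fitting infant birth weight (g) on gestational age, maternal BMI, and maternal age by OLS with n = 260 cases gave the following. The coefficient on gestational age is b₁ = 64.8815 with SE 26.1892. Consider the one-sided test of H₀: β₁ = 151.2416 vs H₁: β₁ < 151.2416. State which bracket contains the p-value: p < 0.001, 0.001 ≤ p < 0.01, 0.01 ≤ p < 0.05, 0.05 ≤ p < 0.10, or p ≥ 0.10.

p < 0.001

t = (64.8815 − 151.2416) / 26.1892 = -3.298.
df = n − k − 1 = 260 − 3 − 1 = 256.
One-sided p = P(T_{256} < t) ≈ 0.0006.
So p < 0.001.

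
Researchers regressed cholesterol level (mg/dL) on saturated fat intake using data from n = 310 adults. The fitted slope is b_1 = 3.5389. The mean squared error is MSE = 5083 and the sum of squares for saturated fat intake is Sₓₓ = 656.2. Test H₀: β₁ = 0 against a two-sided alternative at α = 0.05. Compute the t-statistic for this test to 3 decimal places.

SE(b_1) = √(MSE/Sₓₓ) = √(5083/656.2) = 2.78318.
t = 3.5389 / 2.78318 = 1.272.
df = n − 2 = 308.
Two-sided p ≈ 0.2045, which is ≥ 0.05, so fail to reject H₀.
The data do not give significant evidence of an association between saturated fat intake and cholesterol level.

t = 1.272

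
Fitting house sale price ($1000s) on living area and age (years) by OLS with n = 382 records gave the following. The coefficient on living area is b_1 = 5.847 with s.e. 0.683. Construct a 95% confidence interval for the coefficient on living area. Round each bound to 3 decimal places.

df = n − k − 1 = 382 − 2 − 1 = 379.
t* = t_{0.025, 379} = 1.966243.
Margin = t* × SE = 1.966243 × 0.683 = 1.34294.
CI: 5.847 ± 1.34294 → (4.504, 7.190).
With 95% confidence, each one-unit increase in living area is associated with a change of between 4.504 and 7.190 $1000s in house sale price, holding the other predictors fixed.

(4.504, 7.190)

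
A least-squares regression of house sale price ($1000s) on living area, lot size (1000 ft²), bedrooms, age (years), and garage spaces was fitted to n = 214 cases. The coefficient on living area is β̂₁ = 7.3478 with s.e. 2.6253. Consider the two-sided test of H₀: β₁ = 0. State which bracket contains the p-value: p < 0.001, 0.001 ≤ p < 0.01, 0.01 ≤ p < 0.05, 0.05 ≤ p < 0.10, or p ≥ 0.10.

0.001 ≤ p < 0.01

t = 7.3478 / 2.6253 = 2.799.
df = n − k − 1 = 214 − 5 − 1 = 208.
Two-sided p = 2·P(T_{208} > |t|) ≈ 0.0056.
So 0.001 ≤ p < 0.01.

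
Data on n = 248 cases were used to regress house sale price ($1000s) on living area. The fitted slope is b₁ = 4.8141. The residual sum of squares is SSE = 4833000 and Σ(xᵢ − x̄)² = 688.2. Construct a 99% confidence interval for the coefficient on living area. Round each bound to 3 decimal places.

(-9.056, 18.684)

MSE = SSE/(n − 2) = 4833000/246 = 19646.3.
SE(b₁) = √(MSE/Sₓₓ) = √(19646.3/688.2) = 5.34298.
df = n − 2 = 246.
t* = t_{0.005, 246} = 2.595962.
Margin = t* × SE = 2.595962 × 5.34298 = 13.87017.
CI: 4.8141 ± 13.87017 → (-9.056, 18.684).
With 99% confidence, each one-unit increase in living area is associated with a change of between -9.056 and 18.684 $1000s in house sale price.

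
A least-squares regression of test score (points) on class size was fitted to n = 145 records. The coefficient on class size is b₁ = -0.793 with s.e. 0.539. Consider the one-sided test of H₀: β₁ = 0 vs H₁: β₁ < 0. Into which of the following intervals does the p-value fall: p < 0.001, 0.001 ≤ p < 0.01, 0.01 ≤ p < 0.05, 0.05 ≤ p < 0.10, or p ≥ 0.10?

0.05 ≤ p < 0.10

t = -0.793 / 0.539 = -1.471.
df = n − 2 = 145 − 2 = 143.
One-sided p = P(T_{143} < t) ≈ 0.0717.
So 0.05 ≤ p < 0.10.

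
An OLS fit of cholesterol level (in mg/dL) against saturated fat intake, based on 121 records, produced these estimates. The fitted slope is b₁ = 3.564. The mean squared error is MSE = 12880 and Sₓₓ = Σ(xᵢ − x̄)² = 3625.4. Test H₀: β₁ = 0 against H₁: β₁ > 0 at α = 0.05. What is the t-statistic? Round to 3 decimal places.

SE(b₁) = √(MSE/Sₓₓ) = √(12880/3625.4) = 1.88486.
t = 3.564 / 1.88486 = 1.891.
df = n − 2 = 119.
One-sided p ≈ 0.0305, which is < 0.05, so reject H₀.
There is evidence that the true slope on saturated fat intake is positive.

t = 1.891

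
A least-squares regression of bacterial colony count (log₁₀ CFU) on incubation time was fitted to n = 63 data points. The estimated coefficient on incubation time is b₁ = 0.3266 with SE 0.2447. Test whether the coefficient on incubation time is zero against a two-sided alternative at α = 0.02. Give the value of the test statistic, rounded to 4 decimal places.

H₀: β₁ = 0 vs H₁: β₁ ≠ 0.
t = (b₁ − β₁⁰)/SE = 0.3266 / 0.2447 = 1.3347.
df = n − 2 = 63 − 2 = 61.
Two-sided p ≈ 0.1869, which is ≥ 0.02, so fail to reject H₀.
The data do not give significant evidence of an association between incubation time and bacterial colony count.

t = 1.3347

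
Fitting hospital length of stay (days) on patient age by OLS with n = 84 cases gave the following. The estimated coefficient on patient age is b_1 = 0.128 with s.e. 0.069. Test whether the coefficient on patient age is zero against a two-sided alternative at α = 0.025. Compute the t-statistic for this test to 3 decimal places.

H₀: β₁ = 0 vs H₁: β₁ ≠ 0.
t = (b_1 − β₁⁰)/SE = 0.128 / 0.069 = 1.855.
df = n − 2 = 84 − 2 = 82.
Two-sided p ≈ 0.0672, which is ≥ 0.025, so fail to reject H₀.
The data do not give significant evidence of an association between patient age and hospital length of stay.

t = 1.855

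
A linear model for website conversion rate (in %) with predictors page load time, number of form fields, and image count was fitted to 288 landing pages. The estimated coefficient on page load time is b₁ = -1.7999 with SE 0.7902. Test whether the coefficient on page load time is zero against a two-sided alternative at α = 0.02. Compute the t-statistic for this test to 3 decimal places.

t = -2.278

H₀: β₁ = 0 vs H₁: β₁ ≠ 0.
t = (b₁ − β₁⁰)/SE = -1.7999 / 0.7902 = -2.278.
df = n − k − 1 = 288 − 3 − 1 = 284.
Two-sided p ≈ 0.0235, which is ≥ 0.02, so fail to reject H₀.
The data do not give significant evidence of an association between page load time and website conversion rate, after adjusting for the other predictors.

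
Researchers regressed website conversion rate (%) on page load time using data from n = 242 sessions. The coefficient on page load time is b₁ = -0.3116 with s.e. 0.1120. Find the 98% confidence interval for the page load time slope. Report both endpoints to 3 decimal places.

df = n − 2 = 242 − 2 = 240.
t* = t_{0.01, 240} = 2.341985.
Margin = t* × SE = 2.341985 × 0.1120 = 0.26230.
CI: -0.3116 ± 0.26230 → (-0.574, -0.049).
With 98% confidence, each one-unit increase in page load time is associated with a change of between -0.574 and -0.049 % in website conversion rate.

(-0.574, -0.049)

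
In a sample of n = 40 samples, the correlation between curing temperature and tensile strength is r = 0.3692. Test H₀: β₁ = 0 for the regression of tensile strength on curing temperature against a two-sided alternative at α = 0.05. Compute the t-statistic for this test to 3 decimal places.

t = 2.449

t = r·√(n − 2)/√(1 − r²) = 0.3692·√38/√0.863691 = 2.449.
df = n − 2 = 38.
Two-sided p ≈ 0.0191, which is < 0.05, so reject H₀.
There is evidence of a linear association between curing temperature and tensile strength.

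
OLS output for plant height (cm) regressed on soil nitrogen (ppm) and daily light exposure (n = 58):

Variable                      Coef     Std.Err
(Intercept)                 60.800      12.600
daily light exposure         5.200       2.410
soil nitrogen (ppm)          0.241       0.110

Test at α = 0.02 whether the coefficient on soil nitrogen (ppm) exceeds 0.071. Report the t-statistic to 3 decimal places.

Read off: b = 0.241, SE = 0.110 for soil nitrogen (ppm).
H₀: β₁ = 0.071 vs H₁: β₁ > 0.071.
t = (0.241 − 0.071) / 0.110 = 1.545.
df = n − k − 1 = 58 − 2 − 1 = 55.
One-sided p ≈ 0.0640, which is ≥ 0.02, so fail to reject H₀.
The data do not give significant evidence that the true slope on soil nitrogen (ppm) exceeds 0.071 cm per unit, holding the other predictors fixed.

t = 1.545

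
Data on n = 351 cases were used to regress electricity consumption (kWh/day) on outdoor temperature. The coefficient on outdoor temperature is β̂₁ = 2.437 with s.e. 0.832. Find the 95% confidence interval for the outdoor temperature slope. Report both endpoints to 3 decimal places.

(0.801, 4.073)

df = n − 2 = 351 − 2 = 349.
t* = t_{0.025, 349} = 1.966785.
Margin = t* × SE = 1.966785 × 0.832 = 1.63636.
CI: 2.437 ± 1.63636 → (0.801, 4.073).
With 95% confidence, each one-unit increase in outdoor temperature is associated with a change of between 0.801 and 4.073 kWh/day in electricity consumption.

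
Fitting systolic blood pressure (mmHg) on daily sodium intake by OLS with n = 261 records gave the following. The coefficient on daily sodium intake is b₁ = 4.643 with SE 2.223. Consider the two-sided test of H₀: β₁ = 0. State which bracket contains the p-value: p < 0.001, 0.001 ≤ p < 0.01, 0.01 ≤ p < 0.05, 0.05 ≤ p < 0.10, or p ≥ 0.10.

t = 4.643 / 2.223 = 2.089.
df = n − 2 = 261 − 2 = 259.
Two-sided p = 2·P(T_{259} > |t|) ≈ 0.0377.
So 0.01 ≤ p < 0.05.

0.01 ≤ p < 0.05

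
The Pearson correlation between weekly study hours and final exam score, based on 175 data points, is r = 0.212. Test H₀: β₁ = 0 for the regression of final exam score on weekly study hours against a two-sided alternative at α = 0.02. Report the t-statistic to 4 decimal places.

t = r·√(n − 2)/√(1 − r²) = 0.212·√173/√0.955056 = 2.8533.
df = n − 2 = 173.
Two-sided p ≈ 0.0049, which is < 0.02, so reject H₀.
There is evidence of a linear association between weekly study hours and final exam score.

t = 2.8533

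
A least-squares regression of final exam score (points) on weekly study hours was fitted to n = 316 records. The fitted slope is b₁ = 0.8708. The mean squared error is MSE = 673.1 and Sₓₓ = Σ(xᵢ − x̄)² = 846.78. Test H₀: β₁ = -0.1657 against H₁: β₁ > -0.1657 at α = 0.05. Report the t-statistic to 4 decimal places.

SE(b₁) = √(MSE/Sₓₓ) = √(673.1/846.78) = 0.891568.
t = (0.8708 − (-0.1657)) / 0.891568 = 1.1626.
df = n − 2 = 314.
One-sided p ≈ 0.1229, which is ≥ 0.05, so fail to reject H₀.
The data do not give significant evidence that the true slope on weekly study hours exceeds -0.1657 points per unit.

t = 1.1626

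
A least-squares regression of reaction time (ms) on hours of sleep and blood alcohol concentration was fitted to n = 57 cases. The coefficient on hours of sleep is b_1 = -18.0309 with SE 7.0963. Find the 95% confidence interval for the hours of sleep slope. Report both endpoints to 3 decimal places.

(-32.258, -3.804)

df = n − k − 1 = 57 − 2 − 1 = 54.
t* = t_{0.025, 54} = 2.004879.
Margin = t* × SE = 2.004879 × 7.0963 = 14.22722.
CI: -18.0309 ± 14.22722 → (-32.258, -3.804).
With 95% confidence, each one-unit increase in hours of sleep is associated with a change of between -32.258 and -3.804 ms in reaction time, holding the other predictors fixed.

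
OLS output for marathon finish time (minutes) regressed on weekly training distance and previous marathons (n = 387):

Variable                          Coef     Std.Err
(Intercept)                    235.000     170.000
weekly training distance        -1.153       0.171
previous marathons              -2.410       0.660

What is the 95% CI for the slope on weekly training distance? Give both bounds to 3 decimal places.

(-1.489, -0.817)

Read off: b = -1.153, SE = 0.171 for weekly training distance.
df = n − k − 1 = 387 − 2 − 1 = 384.
t* = t_{0.025, 384} = 1.966161.
Margin = t* × SE = 1.966161 × 0.171 = 0.33621.
CI: -1.153 ± 0.33621 → (-1.489, -0.817).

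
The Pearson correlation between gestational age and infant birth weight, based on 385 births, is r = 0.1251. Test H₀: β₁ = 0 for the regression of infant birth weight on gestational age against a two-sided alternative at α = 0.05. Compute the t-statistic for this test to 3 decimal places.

t = 2.468

t = r·√(n − 2)/√(1 − r²) = 0.1251·√383/√0.98435 = 2.468.
df = n − 2 = 383.
Two-sided p ≈ 0.0140, which is < 0.05, so reject H₀.
There is evidence of a linear association between gestational age and infant birth weight.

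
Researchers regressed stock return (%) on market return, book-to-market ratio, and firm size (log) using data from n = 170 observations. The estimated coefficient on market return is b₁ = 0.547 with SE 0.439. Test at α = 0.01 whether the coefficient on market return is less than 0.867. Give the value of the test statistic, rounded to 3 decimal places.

H₀: β₁ = 0.867 vs H₁: β₁ < 0.867.
t = (b₁ − β₁⁰)/SE = (0.547 − 0.867) / 0.439 = -0.729.
df = n − k − 1 = 170 − 3 − 1 = 166.
One-sided p ≈ 0.2335, which is ≥ 0.01, so fail to reject H₀.
The data do not give significant evidence that the true slope on market return is below 0.867 % per unit, holding the other predictors fixed.

t = -0.729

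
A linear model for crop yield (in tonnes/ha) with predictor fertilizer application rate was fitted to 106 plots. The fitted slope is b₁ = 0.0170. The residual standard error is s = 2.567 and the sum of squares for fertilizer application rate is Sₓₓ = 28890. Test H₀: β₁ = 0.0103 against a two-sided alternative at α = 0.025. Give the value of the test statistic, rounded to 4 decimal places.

SE(b₁) = s/√Sₓₓ = 2.567/√28890 = 0.0151026.
t = (0.0170 − 0.0103) / 0.0151026 = 0.4436.
df = n − 2 = 104.
Two-sided p ≈ 0.6582, which is ≥ 0.025, so fail to reject H₀.
The data are consistent with a true slope of 0.0103 tonnes/ha per unit of fertilizer application rate.

t = 0.4436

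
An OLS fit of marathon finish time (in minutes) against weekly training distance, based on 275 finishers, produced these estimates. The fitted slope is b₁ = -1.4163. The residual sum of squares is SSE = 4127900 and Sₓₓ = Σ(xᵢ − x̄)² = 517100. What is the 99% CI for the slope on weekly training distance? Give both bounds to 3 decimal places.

MSE = SSE/(n − 2) = 4127900/273 = 15120.5.
SE(b₁) = √(MSE/Sₓₓ) = √(15120.5/517100) = 0.171.
df = n − 2 = 273.
t* = t_{0.005, 273} = 2.593958.
Margin = t* × SE = 2.593958 × 0.171 = 0.44357.
CI: -1.4163 ± 0.44357 → (-1.860, -0.973).
With 99% confidence, each one-unit increase in weekly training distance is associated with a change of between -1.860 and -0.973 minutes in marathon finish time.

(-1.860, -0.973)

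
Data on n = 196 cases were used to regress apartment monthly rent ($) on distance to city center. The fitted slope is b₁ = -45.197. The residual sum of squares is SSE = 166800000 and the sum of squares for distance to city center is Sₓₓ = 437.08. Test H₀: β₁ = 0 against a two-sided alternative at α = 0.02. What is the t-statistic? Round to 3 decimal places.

t = -1.019

MSE = SSE/(n − 2) = 166800000/194 = 859794.
SE(b₁) = √(MSE/Sₓₓ) = √(859794/437.08) = 44.3524.
t = -45.197 / 44.3524 = -1.019.
df = n − 2 = 194.
Two-sided p ≈ 0.3095, which is ≥ 0.02, so fail to reject H₀.
The data do not give significant evidence of an association between distance to city center and apartment monthly rent.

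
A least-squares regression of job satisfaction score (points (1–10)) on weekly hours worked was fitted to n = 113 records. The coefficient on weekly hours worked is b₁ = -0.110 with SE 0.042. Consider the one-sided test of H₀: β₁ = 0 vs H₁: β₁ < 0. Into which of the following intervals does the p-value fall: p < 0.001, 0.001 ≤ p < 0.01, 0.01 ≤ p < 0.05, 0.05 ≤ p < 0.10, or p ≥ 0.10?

t = -0.110 / 0.042 = -2.619.
df = n − 2 = 113 − 2 = 111.
One-sided p = P(T_{111} < t) ≈ 0.0050.
So 0.001 ≤ p < 0.01.

0.001 ≤ p < 0.01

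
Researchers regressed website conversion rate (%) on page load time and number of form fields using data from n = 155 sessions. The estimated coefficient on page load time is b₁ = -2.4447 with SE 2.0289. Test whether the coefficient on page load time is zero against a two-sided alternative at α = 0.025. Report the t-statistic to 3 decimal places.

t = -1.205

H₀: β₁ = 0 vs H₁: β₁ ≠ 0.
t = (b₁ − β₁⁰)/SE = -2.4447 / 2.0289 = -1.205.
df = n − k − 1 = 155 − 2 − 1 = 152.
Two-sided p ≈ 0.2301, which is ≥ 0.025, so fail to reject H₀.
The data do not give significant evidence of an association between page load time and website conversion rate, after adjusting for the other predictors.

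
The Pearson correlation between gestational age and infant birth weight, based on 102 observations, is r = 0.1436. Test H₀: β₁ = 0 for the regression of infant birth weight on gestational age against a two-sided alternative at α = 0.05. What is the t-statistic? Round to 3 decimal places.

t = 1.451

t = r·√(n − 2)/√(1 − r²) = 0.1436·√100/√0.979379 = 1.451.
df = n − 2 = 100.
Two-sided p ≈ 0.1499, which is ≥ 0.05, so fail to reject H₀.
The data do not give significant evidence of a linear association between gestational age and infant birth weight.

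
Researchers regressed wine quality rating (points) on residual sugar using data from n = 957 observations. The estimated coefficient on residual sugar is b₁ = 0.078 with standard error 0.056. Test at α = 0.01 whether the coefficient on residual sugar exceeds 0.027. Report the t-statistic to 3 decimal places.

t = 0.911

H₀: β₁ = 0.027 vs H₁: β₁ > 0.027.
t = (b₁ − β₁⁰)/SE = (0.078 − 0.027) / 0.056 = 0.911.
df = n − 2 = 957 − 2 = 955.
One-sided p ≈ 0.1813, which is ≥ 0.01, so fail to reject H₀.
The data do not give significant evidence that the true slope on residual sugar exceeds 0.027 points per unit.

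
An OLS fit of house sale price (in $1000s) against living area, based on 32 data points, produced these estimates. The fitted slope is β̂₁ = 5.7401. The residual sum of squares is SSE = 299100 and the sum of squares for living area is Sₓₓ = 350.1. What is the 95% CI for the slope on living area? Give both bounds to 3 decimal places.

(-5.158, 16.639)

MSE = SSE/(n − 2) = 299100/30 = 9970.
SE(β̂₁) = √(MSE/Sₓₓ) = √(9970/350.1) = 5.33644.
df = n − 2 = 30.
t* = t_{0.025, 30} = 2.042272.
Margin = t* × SE = 2.042272 × 5.33644 = 10.89846.
CI: 5.7401 ± 10.89846 → (-5.158, 16.639).
With 95% confidence, each one-unit increase in living area is associated with a change of between -5.158 and 16.639 $1000s in house sale price.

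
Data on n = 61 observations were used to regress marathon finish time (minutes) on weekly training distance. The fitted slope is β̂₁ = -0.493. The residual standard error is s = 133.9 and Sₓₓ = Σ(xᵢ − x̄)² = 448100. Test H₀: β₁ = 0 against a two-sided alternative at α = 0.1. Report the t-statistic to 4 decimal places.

t = -2.4646

SE(β̂₁) = s/√Sₓₓ = 133.9/√448100 = 0.200029.
t = -0.493 / 0.200029 = -2.4646.
df = n − 2 = 59.
Two-sided p ≈ 0.0166, which is < 0.1, so reject H₀.
There is evidence that weekly training distance is associated with marathon finish time.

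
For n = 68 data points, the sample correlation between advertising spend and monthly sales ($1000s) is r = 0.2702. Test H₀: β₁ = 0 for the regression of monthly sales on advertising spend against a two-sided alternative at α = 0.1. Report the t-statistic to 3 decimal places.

t = 2.280

t = r·√(n − 2)/√(1 − r²) = 0.2702·√66/√0.926992 = 2.280.
df = n − 2 = 66.
Two-sided p ≈ 0.0259, which is < 0.1, so reject H₀.
There is evidence of a linear association between advertising spend and monthly sales.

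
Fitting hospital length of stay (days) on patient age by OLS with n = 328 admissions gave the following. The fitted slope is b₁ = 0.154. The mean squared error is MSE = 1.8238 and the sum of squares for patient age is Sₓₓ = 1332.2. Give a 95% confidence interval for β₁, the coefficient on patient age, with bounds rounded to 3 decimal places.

(0.081, 0.227)

SE(b₁) = √(MSE/Sₓₓ) = √(1.8238/1332.2) = 0.0370002.
df = n − 2 = 326.
t* = t_{0.025, 326} = 1.967268.
Margin = t* × SE = 1.967268 × 0.0370002 = 0.07279.
CI: 0.154 ± 0.07279 → (0.081, 0.227).
With 95% confidence, each one-unit increase in patient age is associated with a change of between 0.081 and 0.227 days in hospital length of stay.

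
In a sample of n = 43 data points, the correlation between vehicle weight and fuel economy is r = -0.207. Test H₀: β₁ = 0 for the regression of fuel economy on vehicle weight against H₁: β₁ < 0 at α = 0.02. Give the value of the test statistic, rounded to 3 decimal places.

t = r·√(n − 2)/√(1 − r²) = -0.207·√41/√0.957151 = -1.355.
df = n − 2 = 41.
One-sided p ≈ 0.0915, which is ≥ 0.02, so fail to reject H₀.
The data do not give significant evidence of a linear association between vehicle weight and fuel economy.

t = -1.355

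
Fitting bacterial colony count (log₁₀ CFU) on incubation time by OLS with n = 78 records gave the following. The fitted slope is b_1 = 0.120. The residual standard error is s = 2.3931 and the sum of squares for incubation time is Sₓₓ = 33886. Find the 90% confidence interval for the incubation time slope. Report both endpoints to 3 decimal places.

(0.098, 0.142)

SE(b_1) = s/√Sₓₓ = 2.3931/√33886 = 0.0130002.
df = n − 2 = 76.
t* = t_{0.05, 76} = 1.665151.
Margin = t* × SE = 1.665151 × 0.0130002 = 0.02165.
CI: 0.120 ± 0.02165 → (0.098, 0.142).
With 90% confidence, each one-unit increase in incubation time is associated with a change of between 0.098 and 0.142 log₁₀ CFU in bacterial colony count.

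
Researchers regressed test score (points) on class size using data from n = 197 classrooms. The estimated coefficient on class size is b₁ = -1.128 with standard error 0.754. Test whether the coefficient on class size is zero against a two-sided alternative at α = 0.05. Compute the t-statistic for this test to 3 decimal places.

H₀: β₁ = 0 vs H₁: β₁ ≠ 0.
t = (b₁ − β₁⁰)/SE = -1.128 / 0.754 = -1.496.
df = n − 2 = 197 − 2 = 195.
Two-sided p ≈ 0.1363, which is ≥ 0.05, so fail to reject H₀.
The data do not give significant evidence of an association between class size and test score.

t = -1.496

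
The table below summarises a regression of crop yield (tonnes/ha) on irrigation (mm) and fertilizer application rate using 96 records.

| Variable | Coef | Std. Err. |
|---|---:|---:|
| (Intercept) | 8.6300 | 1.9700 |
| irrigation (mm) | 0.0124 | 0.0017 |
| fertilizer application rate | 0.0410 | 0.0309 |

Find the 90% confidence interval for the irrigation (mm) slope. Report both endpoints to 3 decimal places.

Read off: b = 0.0124, SE = 0.0017 for irrigation (mm).
df = n − k − 1 = 96 − 2 − 1 = 93.
t* = t_{0.05, 93} = 1.661404.
Margin = t* × SE = 1.661404 × 0.0017 = 0.00282.
CI: 0.0124 ± 0.00282 → (0.010, 0.015).

(0.010, 0.015)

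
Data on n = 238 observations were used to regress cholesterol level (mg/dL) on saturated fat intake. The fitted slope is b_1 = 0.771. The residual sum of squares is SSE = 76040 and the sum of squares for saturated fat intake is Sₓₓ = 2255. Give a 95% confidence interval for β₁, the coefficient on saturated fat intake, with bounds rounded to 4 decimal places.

MSE = SSE/(n − 2) = 76040/236 = 322.203.
SE(b_1) = √(MSE/Sₓₓ) = √(322.203/2255) = 0.378.
df = n − 2 = 236.
t* = t_{0.025, 236} = 1.970067.
Margin = t* × SE = 1.970067 × 0.378 = 0.744685.
CI: 0.771 ± 0.744685 → (0.0263, 1.5157).
With 95% confidence, each one-unit increase in saturated fat intake is associated with a change of between 0.0263 and 1.5157 mg/dL in cholesterol level.

(0.0263, 1.5157)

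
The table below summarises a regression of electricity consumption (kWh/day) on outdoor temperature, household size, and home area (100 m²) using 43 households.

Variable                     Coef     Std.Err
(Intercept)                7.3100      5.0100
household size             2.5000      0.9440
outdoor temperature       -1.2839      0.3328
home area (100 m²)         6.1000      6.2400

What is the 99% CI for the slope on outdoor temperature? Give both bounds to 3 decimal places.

(-2.185, -0.383)

Read off: b = -1.2839, SE = 0.3328 for outdoor temperature.
df = n − k − 1 = 43 − 3 − 1 = 39.
t* = t_{0.005, 39} = 2.707913.
Margin = t* × SE = 2.707913 × 0.3328 = 0.90119.
CI: -1.2839 ± 0.90119 → (-2.185, -0.383).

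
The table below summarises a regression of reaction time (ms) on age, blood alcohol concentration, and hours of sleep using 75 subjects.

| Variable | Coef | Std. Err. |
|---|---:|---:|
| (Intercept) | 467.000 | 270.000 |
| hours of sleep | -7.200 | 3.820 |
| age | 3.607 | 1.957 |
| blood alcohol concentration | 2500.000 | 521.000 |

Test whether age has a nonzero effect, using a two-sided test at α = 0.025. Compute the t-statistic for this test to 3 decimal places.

t = 1.843

Read off: b = 3.607, SE = 1.957 for age.
H₀: β₁ = 0 vs H₁: β₁ ≠ 0.
t = 3.607 / 1.957 = 1.843.
df = n − k − 1 = 75 − 3 − 1 = 71.
Two-sided p ≈ 0.0695, which is ≥ 0.025, so fail to reject H₀.
The data do not give significant evidence of an association between age and reaction time, after adjusting for the other predictors.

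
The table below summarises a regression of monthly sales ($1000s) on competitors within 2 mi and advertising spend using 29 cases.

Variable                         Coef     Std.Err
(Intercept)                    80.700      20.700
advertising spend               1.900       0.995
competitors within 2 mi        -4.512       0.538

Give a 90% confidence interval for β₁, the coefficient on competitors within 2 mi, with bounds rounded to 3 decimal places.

(-5.430, -3.594)

Read off: b = -4.512, SE = 0.538 for competitors within 2 mi.
df = n − k − 1 = 29 − 2 − 1 = 26.
t* = t_{0.05, 26} = 1.705618.
Margin = t* × SE = 1.705618 × 0.538 = 0.91762.
CI: -4.512 ± 0.91762 → (-5.430, -3.594).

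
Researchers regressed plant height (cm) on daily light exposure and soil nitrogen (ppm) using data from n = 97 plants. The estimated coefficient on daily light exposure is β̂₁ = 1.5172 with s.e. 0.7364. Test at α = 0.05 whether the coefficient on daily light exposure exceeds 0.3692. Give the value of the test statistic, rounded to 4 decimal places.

t = 1.5589

H₀: β₁ = 0.3692 vs H₁: β₁ > 0.3692.
t = (β̂₁ − β₁⁰)/SE = (1.5172 − 0.3692) / 0.7364 = 1.5589.
df = n − k − 1 = 97 − 2 − 1 = 94.
One-sided p ≈ 0.0612, which is ≥ 0.05, so fail to reject H₀.
The data do not give significant evidence that the true slope on daily light exposure exceeds 0.3692 cm per unit, holding the other predictors fixed.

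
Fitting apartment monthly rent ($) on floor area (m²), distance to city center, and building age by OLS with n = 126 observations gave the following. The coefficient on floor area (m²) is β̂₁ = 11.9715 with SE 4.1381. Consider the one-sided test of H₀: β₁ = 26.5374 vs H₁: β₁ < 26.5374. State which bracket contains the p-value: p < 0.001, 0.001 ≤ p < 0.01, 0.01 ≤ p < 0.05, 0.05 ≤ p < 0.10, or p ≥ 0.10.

t = (11.9715 − 26.5374) / 4.1381 = -3.520.
df = n − k − 1 = 126 − 3 − 1 = 122.
One-sided p = P(T_{122} < t) ≈ 0.0003.
So p < 0.001.

p < 0.001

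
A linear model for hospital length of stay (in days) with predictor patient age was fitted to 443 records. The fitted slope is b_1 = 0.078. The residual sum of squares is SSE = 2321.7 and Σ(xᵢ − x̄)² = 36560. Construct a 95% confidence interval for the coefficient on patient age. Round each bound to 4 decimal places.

(0.0544, 0.1016)

MSE = SSE/(n − 2) = 2321.7/441 = 5.26463.
SE(b_1) = √(MSE/Sₓₓ) = √(5.26463/36560) = 0.012.
df = n − 2 = 441.
t* = t_{0.025, 441} = 1.965358.
Margin = t* × SE = 1.965358 × 0.012 = 0.023584.
CI: 0.078 ± 0.023584 → (0.0544, 0.1016).
With 95% confidence, each one-unit increase in patient age is associated with a change of between 0.0544 and 0.1016 days in hospital length of stay.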